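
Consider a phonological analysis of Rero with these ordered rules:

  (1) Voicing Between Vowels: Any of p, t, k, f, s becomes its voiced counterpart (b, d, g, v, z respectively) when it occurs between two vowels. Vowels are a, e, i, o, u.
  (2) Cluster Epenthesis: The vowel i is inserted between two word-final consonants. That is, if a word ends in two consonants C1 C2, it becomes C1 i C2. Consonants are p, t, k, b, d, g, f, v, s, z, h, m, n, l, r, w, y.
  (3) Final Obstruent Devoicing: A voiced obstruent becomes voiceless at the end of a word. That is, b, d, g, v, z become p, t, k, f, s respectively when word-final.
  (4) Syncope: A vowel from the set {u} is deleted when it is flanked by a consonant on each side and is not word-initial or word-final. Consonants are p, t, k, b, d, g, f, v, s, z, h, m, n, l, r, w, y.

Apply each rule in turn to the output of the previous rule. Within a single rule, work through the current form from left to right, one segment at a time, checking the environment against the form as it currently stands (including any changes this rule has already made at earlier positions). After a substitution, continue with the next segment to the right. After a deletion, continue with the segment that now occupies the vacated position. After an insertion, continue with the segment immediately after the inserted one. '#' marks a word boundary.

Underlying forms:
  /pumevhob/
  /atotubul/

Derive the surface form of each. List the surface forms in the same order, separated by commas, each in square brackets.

/pumevhob/:
  (1) Voicing Between Vowels: no change — [pumevhob]
  (2) Cluster Epenthesis: no change — [pumevhob]
  (3) Final Obstruent Devoicing: [pumevhob] → [pumevhop]
  (4) Syncope: [pumevhop] → [pmevhop]
/atotubul/:
  (1) Voicing Between Vowels: [atotubul] → [adodubul]
  (2) Cluster Epenthesis: no change — [adodubul]
  (3) Final Obstruent Devoicing: no change — [adodubul]
  (4) Syncope: [adodubul] → [adodbl]

[pmevhop], [adodbl]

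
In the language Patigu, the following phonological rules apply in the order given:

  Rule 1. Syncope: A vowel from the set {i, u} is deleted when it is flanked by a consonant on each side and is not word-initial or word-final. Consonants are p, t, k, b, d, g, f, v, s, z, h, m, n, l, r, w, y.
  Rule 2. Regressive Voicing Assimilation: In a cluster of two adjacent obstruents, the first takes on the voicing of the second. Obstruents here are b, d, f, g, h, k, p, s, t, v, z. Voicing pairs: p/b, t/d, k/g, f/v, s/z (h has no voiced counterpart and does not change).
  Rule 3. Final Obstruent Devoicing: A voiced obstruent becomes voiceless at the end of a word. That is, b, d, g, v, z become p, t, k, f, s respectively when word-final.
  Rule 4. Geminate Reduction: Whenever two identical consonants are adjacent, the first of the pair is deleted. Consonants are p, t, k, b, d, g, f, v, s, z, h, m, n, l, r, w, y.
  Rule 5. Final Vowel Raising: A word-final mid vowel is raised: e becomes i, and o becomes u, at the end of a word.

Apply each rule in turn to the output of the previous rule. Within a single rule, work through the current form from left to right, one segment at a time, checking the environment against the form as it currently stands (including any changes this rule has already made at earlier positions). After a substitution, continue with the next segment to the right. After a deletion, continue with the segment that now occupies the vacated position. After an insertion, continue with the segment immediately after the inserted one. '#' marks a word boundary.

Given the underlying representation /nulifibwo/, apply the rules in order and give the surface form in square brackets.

Rule 1 Syncope: [nulifibwo] → [nlfbwo]
Rule 2 Regressive Voicing Assimilation: [nlfbwo] → [nlvbwo]
Rule 3 Final Obstruent Devoicing: no change — [nlvbwo]
Rule 4 Geminate Reduction: no change — [nlvbwo]
Rule 5 Final Vowel Raising: [nlvbwo] → [nlvbwu]

[nlvbwu]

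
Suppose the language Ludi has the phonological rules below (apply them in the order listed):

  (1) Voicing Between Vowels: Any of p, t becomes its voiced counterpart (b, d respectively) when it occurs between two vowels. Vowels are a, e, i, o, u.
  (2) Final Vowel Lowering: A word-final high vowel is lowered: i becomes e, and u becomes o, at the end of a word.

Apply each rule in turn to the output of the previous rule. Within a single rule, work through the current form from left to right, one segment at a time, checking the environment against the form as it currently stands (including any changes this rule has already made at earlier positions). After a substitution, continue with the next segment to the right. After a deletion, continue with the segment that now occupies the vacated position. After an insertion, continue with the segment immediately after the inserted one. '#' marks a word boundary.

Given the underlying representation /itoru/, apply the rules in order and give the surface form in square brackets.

(1) Voicing Between Vowels: [itoru] → [idoru]
(2) Final Vowel Lowering: [idoru] → [idoro]

[idoro]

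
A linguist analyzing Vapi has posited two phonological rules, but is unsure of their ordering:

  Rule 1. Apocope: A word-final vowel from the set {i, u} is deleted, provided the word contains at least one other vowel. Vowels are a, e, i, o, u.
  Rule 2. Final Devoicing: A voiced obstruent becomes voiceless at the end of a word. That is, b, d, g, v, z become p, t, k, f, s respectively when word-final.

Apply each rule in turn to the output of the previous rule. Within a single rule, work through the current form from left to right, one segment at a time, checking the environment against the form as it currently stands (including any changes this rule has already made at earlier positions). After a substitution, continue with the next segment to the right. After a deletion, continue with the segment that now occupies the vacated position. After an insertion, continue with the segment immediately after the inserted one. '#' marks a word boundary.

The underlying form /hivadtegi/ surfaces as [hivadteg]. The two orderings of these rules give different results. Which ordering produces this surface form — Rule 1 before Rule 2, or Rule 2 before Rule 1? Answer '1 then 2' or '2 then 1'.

Order 1 then 2:
  1 Apocope: [hivadtegi] → [hivadteg]
  2 Final Devoicing: [hivadteg] → [hivadtek]
  result: [hivadtek]
Order 2 then 1:
  2 Final Devoicing: no change — [hivadtegi]
  1 Apocope: [hivadtegi] → [hivadteg]
  result: [hivadteg]

2 then 1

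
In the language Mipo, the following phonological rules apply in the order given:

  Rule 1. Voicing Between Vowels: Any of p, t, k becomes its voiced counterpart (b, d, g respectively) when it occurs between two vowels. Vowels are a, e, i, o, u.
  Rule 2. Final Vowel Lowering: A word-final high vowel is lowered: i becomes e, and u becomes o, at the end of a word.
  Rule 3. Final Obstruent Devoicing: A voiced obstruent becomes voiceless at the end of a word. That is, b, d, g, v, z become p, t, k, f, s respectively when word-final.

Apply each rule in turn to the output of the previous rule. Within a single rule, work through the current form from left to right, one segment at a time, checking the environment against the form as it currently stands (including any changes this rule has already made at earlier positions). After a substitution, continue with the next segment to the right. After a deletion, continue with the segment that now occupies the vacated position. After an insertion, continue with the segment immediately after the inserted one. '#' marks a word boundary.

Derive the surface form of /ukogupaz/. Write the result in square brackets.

Rule 1 Voicing Between Vowels: [ukogupaz] → [ugogubaz]
Rule 2 Final Vowel Lowering: no change — [ugogubaz]
Rule 3 Final Obstruent Devoicing: [ugogubaz] → [ugogubas]

[ugogubas]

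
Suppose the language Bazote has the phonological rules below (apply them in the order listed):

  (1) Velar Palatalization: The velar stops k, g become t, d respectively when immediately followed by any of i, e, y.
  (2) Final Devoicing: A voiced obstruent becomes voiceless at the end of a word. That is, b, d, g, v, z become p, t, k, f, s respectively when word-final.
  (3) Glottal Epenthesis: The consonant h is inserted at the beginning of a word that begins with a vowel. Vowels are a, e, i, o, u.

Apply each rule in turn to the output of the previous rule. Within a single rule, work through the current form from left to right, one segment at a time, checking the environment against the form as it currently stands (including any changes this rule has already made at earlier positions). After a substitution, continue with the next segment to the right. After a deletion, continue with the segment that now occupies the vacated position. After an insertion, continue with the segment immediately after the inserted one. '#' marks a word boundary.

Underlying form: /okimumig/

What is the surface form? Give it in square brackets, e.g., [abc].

(1) Velar Palatalization: [okimumig] → [otimumig]
(2) Final Devoicing: [otimumig] → [otimumik]
(3) Glottal Epenthesis: [otimumik] → [hotimumik]

[hotimumik]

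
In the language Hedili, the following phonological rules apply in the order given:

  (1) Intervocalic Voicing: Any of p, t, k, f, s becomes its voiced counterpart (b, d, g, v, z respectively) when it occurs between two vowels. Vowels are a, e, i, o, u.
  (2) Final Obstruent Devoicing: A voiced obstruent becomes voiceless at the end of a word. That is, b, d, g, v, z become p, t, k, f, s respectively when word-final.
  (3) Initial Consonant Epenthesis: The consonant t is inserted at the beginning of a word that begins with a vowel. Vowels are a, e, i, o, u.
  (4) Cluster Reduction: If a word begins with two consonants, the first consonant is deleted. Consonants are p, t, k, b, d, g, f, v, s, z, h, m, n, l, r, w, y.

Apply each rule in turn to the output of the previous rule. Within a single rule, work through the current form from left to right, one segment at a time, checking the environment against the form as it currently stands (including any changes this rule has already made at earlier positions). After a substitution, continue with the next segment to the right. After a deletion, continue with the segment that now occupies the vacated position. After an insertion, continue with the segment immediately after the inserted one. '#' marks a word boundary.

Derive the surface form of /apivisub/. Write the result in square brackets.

[tabivizup]

(1) Intervocalic Voicing: [apivisub] → [abivizub]
(2) Final Obstruent Devoicing: [abivizub] → [abivizup]
(3) Initial Consonant Epenthesis: [abivizup] → [tabivizup]
(4) Cluster Reduction: no change — [tabivizup]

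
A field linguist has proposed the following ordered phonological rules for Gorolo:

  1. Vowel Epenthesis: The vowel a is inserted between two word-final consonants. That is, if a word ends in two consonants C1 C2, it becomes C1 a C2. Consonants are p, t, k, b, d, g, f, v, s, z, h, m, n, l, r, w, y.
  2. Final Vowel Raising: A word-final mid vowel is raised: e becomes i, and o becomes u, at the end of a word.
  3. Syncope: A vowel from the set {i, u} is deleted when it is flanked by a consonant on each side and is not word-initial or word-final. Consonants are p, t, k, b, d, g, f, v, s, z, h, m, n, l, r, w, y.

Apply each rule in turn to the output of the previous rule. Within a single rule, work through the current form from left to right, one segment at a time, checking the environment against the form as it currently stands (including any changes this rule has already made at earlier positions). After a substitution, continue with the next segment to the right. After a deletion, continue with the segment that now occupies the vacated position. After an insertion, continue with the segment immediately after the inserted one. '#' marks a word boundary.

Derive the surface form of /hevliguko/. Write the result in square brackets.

1 Vowel Epenthesis: no change — [hevliguko]
2 Final Vowel Raising: [hevliguko] → [hevliguku]
3 Syncope: [hevliguku] → [hevlgku]

[hevlgku]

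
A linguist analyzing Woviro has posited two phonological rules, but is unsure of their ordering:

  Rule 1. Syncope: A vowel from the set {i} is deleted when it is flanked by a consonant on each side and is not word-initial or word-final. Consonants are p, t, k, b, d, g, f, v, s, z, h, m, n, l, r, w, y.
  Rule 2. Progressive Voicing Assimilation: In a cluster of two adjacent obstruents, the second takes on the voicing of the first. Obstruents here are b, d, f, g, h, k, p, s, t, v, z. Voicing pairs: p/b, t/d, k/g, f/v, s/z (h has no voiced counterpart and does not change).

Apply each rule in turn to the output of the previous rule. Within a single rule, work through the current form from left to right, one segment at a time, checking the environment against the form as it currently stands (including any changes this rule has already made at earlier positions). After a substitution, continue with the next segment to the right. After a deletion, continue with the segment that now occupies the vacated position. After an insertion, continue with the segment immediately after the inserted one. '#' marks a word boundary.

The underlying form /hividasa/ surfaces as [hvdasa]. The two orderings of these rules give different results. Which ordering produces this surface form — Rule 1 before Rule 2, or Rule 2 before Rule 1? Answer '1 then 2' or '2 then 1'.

Order 1 then 2:
  1 Syncope: [hividasa] → [hvdasa]
  2 Progressive Voicing Assimilation: [hvdasa] → [hftasa]
  result: [hftasa]
Order 2 then 1:
  2 Progressive Voicing Assimilation: no change — [hividasa]
  1 Syncope: [hividasa] → [hvdasa]
  result: [hvdasa]

2 then 1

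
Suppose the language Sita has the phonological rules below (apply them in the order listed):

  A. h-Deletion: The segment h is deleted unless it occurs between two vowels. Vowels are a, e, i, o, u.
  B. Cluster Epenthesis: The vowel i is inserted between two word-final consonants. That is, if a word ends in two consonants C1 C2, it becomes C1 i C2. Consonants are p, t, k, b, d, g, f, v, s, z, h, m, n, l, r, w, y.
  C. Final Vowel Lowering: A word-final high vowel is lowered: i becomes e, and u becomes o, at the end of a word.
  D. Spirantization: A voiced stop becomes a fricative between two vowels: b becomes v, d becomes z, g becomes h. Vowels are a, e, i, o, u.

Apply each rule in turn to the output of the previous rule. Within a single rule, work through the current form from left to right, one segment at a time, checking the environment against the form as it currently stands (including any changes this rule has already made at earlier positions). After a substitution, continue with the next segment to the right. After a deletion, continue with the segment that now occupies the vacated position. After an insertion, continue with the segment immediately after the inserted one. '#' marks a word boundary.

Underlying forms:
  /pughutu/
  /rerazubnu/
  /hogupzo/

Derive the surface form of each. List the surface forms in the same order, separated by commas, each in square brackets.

/pughutu/:
  A h-Deletion: [pughutu] → [pugutu]
  B Cluster Epenthesis: no change — [pugutu]
  C Final Vowel Lowering: [pugutu] → [puguto]
  D Spirantization: [puguto] → [puhuto]
/rerazubnu/:
  A h-Deletion: no change — [rerazubnu]
  B Cluster Epenthesis: no change — [rerazubnu]
  C Final Vowel Lowering: [rerazubnu] → [rerazubno]
  D Spirantization: no change — [rerazubno]
/hogupzo/:
  A h-Deletion: [hogupzo] → [ogupzo]
  B Cluster Epenthesis: no change — [ogupzo]
  C Final Vowel Lowering: no change — [ogupzo]
  D Spirantization: [ogupzo] → [ohupzo]

[puhuto], [rerazubno], [ohupzo]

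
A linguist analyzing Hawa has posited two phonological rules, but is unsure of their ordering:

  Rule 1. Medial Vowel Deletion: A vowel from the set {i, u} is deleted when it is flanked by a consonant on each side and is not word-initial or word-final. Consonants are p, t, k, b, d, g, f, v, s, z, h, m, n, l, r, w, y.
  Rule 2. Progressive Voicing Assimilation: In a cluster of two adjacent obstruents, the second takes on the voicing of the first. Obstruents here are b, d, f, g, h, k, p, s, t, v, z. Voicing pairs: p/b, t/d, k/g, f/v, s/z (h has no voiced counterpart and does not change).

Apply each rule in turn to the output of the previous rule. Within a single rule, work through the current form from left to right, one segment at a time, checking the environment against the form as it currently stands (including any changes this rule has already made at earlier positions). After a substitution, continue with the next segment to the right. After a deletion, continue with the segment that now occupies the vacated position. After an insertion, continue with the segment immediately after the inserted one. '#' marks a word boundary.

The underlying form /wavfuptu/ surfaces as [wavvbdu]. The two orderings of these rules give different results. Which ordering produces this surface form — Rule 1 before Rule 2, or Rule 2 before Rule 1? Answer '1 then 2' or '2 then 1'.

Order 1 then 2:
  1 Medial Vowel Deletion: [wavfuptu] → [wavfptu]
  2 Progressive Voicing Assimilation: [wavfptu] → [wavvbdu]
  result: [wavvbdu]
Order 2 then 1:
  2 Progressive Voicing Assimilation: [wavfuptu] → [wavvuptu]
  1 Medial Vowel Deletion: [wavvuptu] → [wavvptu]
  result: [wavvptu]

1 then 2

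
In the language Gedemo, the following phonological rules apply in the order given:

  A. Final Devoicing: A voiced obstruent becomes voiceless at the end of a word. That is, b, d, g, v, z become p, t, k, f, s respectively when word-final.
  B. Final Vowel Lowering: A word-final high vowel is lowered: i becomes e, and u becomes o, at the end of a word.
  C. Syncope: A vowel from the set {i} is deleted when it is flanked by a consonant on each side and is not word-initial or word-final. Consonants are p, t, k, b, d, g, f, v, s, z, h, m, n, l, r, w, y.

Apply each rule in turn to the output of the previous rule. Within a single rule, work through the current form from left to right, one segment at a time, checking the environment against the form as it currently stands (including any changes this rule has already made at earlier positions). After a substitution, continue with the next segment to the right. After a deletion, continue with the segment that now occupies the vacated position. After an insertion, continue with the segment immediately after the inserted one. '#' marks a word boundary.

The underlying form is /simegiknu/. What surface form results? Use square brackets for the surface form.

A Final Devoicing: no change — [simegiknu]
B Final Vowel Lowering: [simegiknu] → [simegikno]
C Syncope: [simegikno] → [smegkno]

[smegkno]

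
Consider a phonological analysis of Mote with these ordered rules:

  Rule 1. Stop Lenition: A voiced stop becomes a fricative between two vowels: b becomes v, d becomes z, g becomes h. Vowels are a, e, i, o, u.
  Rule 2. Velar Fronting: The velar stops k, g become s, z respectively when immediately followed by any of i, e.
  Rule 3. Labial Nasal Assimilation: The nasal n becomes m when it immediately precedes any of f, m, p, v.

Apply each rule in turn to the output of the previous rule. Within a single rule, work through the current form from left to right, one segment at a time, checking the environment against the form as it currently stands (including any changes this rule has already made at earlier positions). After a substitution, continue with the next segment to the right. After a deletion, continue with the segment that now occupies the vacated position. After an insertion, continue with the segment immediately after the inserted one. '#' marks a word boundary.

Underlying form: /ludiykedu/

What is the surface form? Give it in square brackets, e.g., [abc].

[luziysezu]

Rule 1 Stop Lenition: [ludiykedu] → [luziykezu]
Rule 2 Velar Fronting: [luziykezu] → [luziysezu]
Rule 3 Labial Nasal Assimilation: no change — [luziysezu]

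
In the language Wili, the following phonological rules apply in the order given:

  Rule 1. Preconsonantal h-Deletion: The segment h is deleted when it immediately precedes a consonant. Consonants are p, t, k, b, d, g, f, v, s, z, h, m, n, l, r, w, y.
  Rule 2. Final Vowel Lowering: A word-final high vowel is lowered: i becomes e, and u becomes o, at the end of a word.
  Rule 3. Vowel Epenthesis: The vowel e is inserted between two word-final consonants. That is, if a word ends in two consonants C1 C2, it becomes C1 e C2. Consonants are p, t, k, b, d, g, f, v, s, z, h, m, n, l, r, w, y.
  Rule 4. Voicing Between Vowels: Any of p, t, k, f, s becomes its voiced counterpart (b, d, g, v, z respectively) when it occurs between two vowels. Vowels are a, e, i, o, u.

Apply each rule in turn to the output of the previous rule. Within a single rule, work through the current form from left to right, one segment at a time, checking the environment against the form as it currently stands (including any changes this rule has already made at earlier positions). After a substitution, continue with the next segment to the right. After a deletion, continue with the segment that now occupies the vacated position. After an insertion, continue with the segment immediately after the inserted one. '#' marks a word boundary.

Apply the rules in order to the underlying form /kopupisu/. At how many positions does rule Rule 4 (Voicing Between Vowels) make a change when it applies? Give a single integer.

Rule 1 Preconsonantal h-Deletion: no change — [kopupisu]
Rule 2 Final Vowel Lowering: [kopupisu] → [kopupiso]
Rule 3 Vowel Epenthesis: no change — [kopupiso]
Rule 4 Voicing Between Vowels: [kopupiso] → [kobubizo]
Rule Rule 4 changed 3 position(s).

3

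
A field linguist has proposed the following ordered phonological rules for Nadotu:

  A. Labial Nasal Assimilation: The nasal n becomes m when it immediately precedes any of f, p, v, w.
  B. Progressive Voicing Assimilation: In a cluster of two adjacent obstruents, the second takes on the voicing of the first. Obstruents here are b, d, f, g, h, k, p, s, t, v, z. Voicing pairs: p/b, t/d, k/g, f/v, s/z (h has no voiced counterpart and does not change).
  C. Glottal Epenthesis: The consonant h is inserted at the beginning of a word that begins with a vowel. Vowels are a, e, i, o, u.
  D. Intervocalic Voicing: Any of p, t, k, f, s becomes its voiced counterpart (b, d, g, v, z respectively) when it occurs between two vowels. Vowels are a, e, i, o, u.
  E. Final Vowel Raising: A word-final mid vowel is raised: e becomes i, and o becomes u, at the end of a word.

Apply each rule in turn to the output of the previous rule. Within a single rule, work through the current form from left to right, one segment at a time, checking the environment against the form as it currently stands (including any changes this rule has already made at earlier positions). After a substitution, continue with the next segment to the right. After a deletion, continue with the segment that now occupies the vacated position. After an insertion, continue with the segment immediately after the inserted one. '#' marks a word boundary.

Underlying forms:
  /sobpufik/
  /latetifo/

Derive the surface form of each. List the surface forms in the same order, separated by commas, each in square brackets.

/sobpufik/:
  A Labial Nasal Assimilation: no change — [sobpufik]
  B Progressive Voicing Assimilation: [sobpufik] → [sobbufik]
  C Glottal Epenthesis: no change — [sobbufik]
  D Intervocalic Voicing: [sobbufik] → [sobbuvik]
  E Final Vowel Raising: no change — [sobbuvik]
/latetifo/:
  A Labial Nasal Assimilation: no change — [latetifo]
  B Progressive Voicing Assimilation: no change — [latetifo]
  C Glottal Epenthesis: no change — [latetifo]
  D Intervocalic Voicing: [latetifo] → [ladedivo]
  E Final Vowel Raising: [ladedivo] → [ladedivu]

[sobbuvik], [ladedivu]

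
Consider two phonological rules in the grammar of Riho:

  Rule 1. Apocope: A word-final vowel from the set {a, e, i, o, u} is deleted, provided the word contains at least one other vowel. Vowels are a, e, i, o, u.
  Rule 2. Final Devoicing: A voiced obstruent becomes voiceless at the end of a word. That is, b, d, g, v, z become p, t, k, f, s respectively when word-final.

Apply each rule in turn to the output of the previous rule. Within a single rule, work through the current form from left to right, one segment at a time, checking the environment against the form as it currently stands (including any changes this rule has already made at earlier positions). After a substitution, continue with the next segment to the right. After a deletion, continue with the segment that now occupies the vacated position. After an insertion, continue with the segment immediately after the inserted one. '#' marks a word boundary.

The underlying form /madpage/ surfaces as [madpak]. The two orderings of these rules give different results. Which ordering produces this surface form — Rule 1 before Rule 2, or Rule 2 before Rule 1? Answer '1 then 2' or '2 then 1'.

Order 1 then 2:
  1 Apocope: [madpage] → [madpag]
  2 Final Devoicing: [madpag] → [madpak]
  result: [madpak]
Order 2 then 1:
  2 Final Devoicing: no change — [madpage]
  1 Apocope: [madpage] → [madpag]
  result: [madpag]

1 then 2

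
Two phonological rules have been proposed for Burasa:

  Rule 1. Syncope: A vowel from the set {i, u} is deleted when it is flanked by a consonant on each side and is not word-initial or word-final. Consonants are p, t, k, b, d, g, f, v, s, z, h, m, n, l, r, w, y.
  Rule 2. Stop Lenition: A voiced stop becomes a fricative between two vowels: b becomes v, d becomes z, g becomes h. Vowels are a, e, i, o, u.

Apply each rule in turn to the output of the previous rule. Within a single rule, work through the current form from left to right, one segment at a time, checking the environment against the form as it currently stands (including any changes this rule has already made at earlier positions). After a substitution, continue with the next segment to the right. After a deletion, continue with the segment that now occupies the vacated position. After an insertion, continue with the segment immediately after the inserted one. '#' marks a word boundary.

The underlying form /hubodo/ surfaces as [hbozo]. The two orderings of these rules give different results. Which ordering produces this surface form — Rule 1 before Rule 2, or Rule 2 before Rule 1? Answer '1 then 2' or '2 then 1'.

Order 1 then 2:
  1 Syncope: [hubodo] → [hbodo]
  2 Stop Lenition: [hbodo] → [hbozo]
  result: [hbozo]
Order 2 then 1:
  2 Stop Lenition: [hubodo] → [huvozo]
  1 Syncope: [huvozo] → [hvozo]
  result: [hvozo]

1 then 2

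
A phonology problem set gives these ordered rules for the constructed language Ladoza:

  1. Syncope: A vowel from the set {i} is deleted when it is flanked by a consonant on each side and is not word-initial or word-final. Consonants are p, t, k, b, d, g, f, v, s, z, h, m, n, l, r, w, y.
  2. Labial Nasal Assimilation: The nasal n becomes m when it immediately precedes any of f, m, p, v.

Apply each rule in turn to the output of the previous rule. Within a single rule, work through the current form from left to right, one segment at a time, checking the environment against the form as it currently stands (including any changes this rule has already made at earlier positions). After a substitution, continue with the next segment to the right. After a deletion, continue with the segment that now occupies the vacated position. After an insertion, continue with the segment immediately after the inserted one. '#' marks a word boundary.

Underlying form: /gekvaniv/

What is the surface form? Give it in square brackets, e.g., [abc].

[gekvamv]

1 Syncope: [gekvaniv] → [gekvanv]
2 Labial Nasal Assimilation: [gekvanv] → [gekvamv]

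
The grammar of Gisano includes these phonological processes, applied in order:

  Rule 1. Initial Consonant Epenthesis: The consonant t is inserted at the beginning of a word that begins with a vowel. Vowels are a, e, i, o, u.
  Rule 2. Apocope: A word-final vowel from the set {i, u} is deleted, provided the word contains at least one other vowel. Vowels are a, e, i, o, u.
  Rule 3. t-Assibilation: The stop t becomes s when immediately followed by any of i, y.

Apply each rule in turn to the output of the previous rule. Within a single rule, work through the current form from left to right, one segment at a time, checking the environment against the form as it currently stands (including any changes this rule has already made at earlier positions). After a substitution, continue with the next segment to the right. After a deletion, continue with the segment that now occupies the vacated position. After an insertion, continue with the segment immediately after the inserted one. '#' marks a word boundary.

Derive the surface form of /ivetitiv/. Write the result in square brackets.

[sivesisiv]

Rule 1 Initial Consonant Epenthesis: [ivetitiv] → [tivetitiv]
Rule 2 Apocope: no change — [tivetitiv]
Rule 3 t-Assibilation: [tivetitiv] → [sivesisiv]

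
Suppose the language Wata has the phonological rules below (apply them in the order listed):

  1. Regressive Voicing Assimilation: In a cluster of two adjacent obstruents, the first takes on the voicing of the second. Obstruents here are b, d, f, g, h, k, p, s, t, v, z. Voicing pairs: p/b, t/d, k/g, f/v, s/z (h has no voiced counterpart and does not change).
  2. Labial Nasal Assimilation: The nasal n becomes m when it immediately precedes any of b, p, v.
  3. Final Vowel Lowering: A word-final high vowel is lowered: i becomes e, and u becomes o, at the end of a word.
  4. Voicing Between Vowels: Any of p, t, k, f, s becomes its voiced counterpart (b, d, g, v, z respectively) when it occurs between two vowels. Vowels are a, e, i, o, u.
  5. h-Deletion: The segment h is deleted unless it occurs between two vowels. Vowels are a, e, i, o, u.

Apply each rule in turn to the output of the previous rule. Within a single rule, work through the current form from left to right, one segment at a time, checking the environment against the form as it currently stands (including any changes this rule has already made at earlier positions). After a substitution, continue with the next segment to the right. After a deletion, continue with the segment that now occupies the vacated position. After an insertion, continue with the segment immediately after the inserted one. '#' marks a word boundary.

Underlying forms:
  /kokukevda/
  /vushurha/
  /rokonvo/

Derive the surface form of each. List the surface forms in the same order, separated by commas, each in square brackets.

/kokukevda/:
  1 Regressive Voicing Assimilation: no change — [kokukevda]
  2 Labial Nasal Assimilation: no change — [kokukevda]
  3 Final Vowel Lowering: no change — [kokukevda]
  4 Voicing Between Vowels: [kokukevda] → [kogugevda]
  5 h-Deletion: no change — [kogugevda]
/vushurha/:
  1 Regressive Voicing Assimilation: no change — [vushurha]
  2 Labial Nasal Assimilation: no change — [vushurha]
  3 Final Vowel Lowering: no change — [vushurha]
  4 Voicing Between Vowels: no change — [vushurha]
  5 h-Deletion: [vushurha] → [vusura]
/rokonvo/:
  1 Regressive Voicing Assimilation: no change — [rokonvo]
  2 Labial Nasal Assimilation: [rokonvo] → [rokomvo]
  3 Final Vowel Lowering: no change — [rokomvo]
  4 Voicing Between Vowels: [rokomvo] → [rogomvo]
  5 h-Deletion: no change — [rogomvo]

[kogugevda], [vusura], [rogomvo]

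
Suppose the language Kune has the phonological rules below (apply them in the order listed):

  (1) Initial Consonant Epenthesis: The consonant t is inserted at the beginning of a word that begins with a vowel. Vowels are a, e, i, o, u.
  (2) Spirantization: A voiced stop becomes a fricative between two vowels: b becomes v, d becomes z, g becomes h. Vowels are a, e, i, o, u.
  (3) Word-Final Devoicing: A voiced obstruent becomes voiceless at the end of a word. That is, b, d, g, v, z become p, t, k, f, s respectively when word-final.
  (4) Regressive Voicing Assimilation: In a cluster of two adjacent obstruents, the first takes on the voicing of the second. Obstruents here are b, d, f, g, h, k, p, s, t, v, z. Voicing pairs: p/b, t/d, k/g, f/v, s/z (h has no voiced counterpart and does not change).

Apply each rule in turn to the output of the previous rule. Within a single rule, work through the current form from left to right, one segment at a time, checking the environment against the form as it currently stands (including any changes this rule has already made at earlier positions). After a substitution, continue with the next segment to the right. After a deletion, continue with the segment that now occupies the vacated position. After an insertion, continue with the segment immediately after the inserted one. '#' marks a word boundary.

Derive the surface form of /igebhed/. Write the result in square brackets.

(1) Initial Consonant Epenthesis: [igebhed] → [tigebhed]
(2) Spirantization: [tigebhed] → [tihebhed]
(3) Word-Final Devoicing: [tihebhed] → [tihebhet]
(4) Regressive Voicing Assimilation: [tihebhet] → [tihephet]

[tihephet]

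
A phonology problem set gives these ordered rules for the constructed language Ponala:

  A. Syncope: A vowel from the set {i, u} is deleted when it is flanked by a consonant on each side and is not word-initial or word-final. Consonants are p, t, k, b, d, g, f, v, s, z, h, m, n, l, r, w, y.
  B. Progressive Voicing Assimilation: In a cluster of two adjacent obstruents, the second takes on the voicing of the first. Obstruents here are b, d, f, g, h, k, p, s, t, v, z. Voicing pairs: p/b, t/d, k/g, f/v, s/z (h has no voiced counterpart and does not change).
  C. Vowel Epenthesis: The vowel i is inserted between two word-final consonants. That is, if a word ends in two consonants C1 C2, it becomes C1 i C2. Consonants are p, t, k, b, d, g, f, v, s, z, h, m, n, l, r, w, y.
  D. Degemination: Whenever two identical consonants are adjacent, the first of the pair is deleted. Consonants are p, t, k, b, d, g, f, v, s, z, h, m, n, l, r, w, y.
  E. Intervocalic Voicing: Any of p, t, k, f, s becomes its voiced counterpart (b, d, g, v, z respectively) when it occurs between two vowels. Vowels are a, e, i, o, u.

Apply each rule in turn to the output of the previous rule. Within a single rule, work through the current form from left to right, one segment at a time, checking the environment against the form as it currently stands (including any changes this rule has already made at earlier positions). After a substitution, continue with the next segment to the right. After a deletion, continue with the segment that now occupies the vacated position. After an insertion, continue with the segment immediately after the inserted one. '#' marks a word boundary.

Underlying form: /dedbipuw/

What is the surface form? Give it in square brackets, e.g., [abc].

[dedbiw]

A Syncope: [dedbipuw] → [dedbpw]
B Progressive Voicing Assimilation: [dedbpw] → [dedbbw]
C Vowel Epenthesis: [dedbbw] → [dedbbiw]
D Degemination: [dedbbiw] → [dedbiw]
E Intervocalic Voicing: no change — [dedbiw]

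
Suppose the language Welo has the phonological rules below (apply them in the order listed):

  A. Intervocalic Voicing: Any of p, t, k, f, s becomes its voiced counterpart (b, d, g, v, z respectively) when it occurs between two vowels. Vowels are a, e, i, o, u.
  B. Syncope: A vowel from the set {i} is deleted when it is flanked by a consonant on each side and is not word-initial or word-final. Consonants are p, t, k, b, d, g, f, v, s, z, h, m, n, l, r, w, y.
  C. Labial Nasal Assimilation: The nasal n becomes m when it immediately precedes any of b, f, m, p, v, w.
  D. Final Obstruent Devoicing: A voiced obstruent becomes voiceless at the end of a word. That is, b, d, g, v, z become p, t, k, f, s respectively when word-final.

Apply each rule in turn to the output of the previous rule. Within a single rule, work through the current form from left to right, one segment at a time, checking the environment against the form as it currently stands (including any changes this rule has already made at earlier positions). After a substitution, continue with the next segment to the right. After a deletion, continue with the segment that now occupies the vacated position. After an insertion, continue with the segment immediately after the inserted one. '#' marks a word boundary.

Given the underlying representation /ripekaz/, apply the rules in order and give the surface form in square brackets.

[rbegas]

A Intervocalic Voicing: [ripekaz] → [ribegaz]
B Syncope: [ribegaz] → [rbegaz]
C Labial Nasal Assimilation: no change — [rbegaz]
D Final Obstruent Devoicing: [rbegaz] → [rbegas]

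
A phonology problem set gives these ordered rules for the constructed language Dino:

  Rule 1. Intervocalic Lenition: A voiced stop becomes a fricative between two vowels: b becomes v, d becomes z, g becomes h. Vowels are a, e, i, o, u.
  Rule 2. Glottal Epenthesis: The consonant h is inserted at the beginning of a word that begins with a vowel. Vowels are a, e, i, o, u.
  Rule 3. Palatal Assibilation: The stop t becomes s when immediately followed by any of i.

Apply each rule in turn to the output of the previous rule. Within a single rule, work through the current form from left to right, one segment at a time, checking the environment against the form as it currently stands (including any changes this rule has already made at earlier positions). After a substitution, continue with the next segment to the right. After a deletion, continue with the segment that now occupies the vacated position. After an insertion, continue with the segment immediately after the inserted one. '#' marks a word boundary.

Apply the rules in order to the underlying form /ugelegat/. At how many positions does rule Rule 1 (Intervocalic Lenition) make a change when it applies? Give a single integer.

Rule 1 Intervocalic Lenition: [ugelegat] → [uhelehat]
Rule 2 Glottal Epenthesis: [uhelehat] → [huhelehat]
Rule 3 Palatal Assibilation: no change — [huhelehat]
Rule Rule 1 changed 2 position(s).

2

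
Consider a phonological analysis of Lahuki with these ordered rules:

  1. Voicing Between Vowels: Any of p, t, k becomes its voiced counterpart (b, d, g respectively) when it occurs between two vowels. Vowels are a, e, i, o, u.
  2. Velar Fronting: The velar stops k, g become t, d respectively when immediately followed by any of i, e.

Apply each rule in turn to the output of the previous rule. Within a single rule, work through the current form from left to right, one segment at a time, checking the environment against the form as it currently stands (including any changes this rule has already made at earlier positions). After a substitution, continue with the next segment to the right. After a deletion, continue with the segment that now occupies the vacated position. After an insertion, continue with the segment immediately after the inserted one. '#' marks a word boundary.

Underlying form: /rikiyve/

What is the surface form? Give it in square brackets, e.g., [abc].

1 Voicing Between Vowels: [rikiyve] → [rigiyve]
2 Velar Fronting: [rigiyve] → [ridiyve]

[ridiyve]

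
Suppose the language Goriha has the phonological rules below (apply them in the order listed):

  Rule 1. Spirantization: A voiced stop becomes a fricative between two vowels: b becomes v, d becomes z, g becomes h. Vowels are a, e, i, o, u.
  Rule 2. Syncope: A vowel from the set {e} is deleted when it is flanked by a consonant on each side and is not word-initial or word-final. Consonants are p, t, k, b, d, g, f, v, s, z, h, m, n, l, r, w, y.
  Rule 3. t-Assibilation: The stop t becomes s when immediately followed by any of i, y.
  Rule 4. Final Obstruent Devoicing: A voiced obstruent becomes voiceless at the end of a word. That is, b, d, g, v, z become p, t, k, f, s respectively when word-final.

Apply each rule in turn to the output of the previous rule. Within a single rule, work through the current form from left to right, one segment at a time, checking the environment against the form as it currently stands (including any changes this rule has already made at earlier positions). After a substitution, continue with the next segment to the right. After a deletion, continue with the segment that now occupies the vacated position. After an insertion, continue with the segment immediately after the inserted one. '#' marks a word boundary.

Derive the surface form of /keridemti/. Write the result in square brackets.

[krizmsi]

Rule 1 Spirantization: [keridemti] → [kerizemti]
Rule 2 Syncope: [kerizemti] → [krizmti]
Rule 3 t-Assibilation: [krizmti] → [krizmsi]
Rule 4 Final Obstruent Devoicing: no change — [krizmsi]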